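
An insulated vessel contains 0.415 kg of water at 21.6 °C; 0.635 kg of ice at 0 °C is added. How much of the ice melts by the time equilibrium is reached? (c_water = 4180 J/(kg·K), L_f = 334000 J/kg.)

m_melted ≈ 0.112 kg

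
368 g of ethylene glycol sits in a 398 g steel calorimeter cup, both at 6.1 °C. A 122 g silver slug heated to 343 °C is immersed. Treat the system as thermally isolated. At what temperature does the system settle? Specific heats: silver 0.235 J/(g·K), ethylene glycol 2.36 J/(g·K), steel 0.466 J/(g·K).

T_f ≈ 15.0 °C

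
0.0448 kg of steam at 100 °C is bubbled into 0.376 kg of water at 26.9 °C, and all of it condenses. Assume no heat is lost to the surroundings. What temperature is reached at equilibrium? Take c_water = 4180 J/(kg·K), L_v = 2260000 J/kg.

Setting the total heat transfer to zero:
condense steam: −0.0448×2260000 = −101248
  condensate cools 100→T: 0.0448×4180×(T − 100) = 187.26(T − 100)
  original water: 1571.7(T − 26.9)
1758.9 T = 101248 + 18726 + 42278 = 162253
T ≈ 92.24 °C — below 100 °C, confirming all the steam condensed.

T_f ≈ 92.2 °C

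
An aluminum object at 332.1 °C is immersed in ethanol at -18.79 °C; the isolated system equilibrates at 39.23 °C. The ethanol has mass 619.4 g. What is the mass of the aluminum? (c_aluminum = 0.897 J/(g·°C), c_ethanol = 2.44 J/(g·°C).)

m ≈ 334 g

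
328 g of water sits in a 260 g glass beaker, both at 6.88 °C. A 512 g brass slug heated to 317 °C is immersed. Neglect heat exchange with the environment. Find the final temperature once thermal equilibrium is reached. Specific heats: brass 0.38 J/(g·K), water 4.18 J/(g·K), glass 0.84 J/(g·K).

T_f ≈ 40.7 °C

Let T be the final temperature. ΣQ_i = 0:
512*0.38*(T − 317) + 328*4.18*(T − 6.88) + 260*0.84*(T − 6.88) = 0
194.56(T − 317) + 1371(T − 6.88) + 218.4(T − 6.88) = 0
1784 T = 72611
T = 72611/1784 ≈ 40.70 °C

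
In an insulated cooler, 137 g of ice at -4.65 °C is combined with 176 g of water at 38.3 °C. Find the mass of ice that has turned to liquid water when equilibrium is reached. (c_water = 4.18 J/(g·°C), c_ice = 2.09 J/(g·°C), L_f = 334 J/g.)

Cooling the water to 0 °C releases 176·4.18·38.3 = 28177 J.
Warming the ice to 0 °C takes 137·2.09·4.65 = 1331.4 J, leaving 26845 J for melting.
To melt every bit of ice: 137·334 = 45758 J.
That's not enough to melt it all — equilibrium is at 0 °C with ice remaining.
Mass melted = 26845/334 ≈ 80.37 g.

m_melted ≈ 80.4 g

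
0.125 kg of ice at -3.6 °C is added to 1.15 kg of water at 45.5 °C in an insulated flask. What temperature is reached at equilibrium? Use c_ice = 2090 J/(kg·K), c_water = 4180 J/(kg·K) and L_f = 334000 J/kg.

Net heat exchanged in the isolated system is zero:
warm ice to 0 °C: 0.125×2090×(0 − (-3.6)) = 940.5; fusion: m_ice L_f = 0.125×334000 = 41750; warm the meltwater: 522.5 T; water cools: 1.15×4180×(T − 45.5) = 4807(T − 45.5)
5329.5 T = 218718 − 42690 = 176028
T ≈ 33.03 °C. Since T > 0 °C, the all-ice-melts assumption holds.

T_f ≈ 33.0 °C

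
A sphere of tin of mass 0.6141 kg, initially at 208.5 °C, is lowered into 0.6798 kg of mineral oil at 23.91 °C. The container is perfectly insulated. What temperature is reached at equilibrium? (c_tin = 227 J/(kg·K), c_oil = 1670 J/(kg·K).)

T_f = Σ m_i c_i T_i / Σ m_i c_i:
T_f = (139.4·208.5 + 1135.3·23.91) / (139.4 + 1135.3)
    = 56209 / 1274.7 ≈ 44.10 °C

T_f ≈ 44.1 °C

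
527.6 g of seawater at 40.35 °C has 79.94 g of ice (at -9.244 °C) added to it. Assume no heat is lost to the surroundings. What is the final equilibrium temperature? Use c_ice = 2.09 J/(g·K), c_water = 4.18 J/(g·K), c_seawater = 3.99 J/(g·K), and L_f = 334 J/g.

T_f ≈ 23.2 °C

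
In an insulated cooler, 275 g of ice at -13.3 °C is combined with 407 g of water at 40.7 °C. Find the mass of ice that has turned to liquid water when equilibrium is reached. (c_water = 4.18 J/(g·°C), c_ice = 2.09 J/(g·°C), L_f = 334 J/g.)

m_melted ≈ 184 g

Water can give up m c ΔT = 407·4.18·40.7 = 69241 J before reaching 0 °C.
Of that, 275·2.09·13.3 = 7644.2 J goes to bring the ice to 0 °C, leaving 61597 J.
Fully melting the ice requires m_ice L_f = 275·334 = 91850 J.
Since 61597 < 91850 J, not all the ice melts; equilibrium is at 0 °C.
m_melt = 61597 / L_f = 184.4 g.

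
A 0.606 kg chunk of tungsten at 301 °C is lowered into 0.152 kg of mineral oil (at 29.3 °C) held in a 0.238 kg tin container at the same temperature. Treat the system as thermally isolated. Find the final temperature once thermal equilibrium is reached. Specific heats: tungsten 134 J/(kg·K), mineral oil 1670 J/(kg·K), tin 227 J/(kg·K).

Setting the total heat transfer to zero:
0.606×134×(T − 301) + 0.152×1670×(T − 29.3) + 0.238×227×(T − 29.3) = 0
389.07 T = 33463
T = 33463 / 389.07 = 86 °C

T_f ≈ 86.0 °C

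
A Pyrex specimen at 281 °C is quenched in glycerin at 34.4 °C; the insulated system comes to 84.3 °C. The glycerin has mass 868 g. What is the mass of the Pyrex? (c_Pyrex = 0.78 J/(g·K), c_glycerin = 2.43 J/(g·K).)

m ≈ 686 g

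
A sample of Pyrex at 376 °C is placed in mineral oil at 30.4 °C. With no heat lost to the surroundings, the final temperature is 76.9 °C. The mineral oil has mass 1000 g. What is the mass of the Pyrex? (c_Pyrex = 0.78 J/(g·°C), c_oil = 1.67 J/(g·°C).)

m ≈ 333 g

Net heat exchanged in the isolated system is zero:
m·0.78·(76.9 − 376) + 1000·1.67·(76.9 − 30.4) = 0
-233.3 m = -77655
m = -77655/-233.3 ≈ 332.9 g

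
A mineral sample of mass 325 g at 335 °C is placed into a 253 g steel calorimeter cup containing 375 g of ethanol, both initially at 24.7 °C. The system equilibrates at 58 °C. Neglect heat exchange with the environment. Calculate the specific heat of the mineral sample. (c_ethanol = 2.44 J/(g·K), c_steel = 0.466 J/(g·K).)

c ≈ 0.382 J/(g·K)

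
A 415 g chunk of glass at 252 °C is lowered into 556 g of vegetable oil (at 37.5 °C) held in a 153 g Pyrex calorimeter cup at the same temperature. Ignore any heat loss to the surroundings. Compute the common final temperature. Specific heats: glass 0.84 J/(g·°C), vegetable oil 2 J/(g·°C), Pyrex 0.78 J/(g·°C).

T_f ≈ 84.8 °C

Setting the total heat transfer to zero:
415·0.84·(T − 252) + 556·2·(T − 37.5) + 153·0.78·(T − 37.5) = 0
348.6(T − 252) + 1112(T − 37.5) + 119.34(T − 37.5) = 0
1579.9 T = 134022
T ≈ 84.83 °C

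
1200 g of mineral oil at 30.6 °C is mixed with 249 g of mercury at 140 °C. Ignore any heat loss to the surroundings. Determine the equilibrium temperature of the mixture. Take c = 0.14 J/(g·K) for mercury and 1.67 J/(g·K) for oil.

T_f ≈ 32.5 °C

|Q_mercury| = |Q_oil|:
249*0.14*(140 − T) = 1200*1.67*(T − 30.6)
34.86(140 − T) = 2004(T − 30.6)
2038.9 T = 66203  ⇒  T ≈ 32.47 °C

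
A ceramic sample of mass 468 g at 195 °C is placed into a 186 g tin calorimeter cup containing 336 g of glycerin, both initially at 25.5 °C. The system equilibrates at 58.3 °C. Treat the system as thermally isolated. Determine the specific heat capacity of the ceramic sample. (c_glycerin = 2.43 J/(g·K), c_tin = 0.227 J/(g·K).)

c ≈ 0.44 J/(g·K)

Taking heat into each body as positive, Σ m c ΔT = 0:
468·c·(58.3 − 195) + 336·2.43·(58.3 − 25.5) + 186·0.227·(58.3 − 25.5) = 0
-63976 c = -28165
c = -28165/-63976 ≈ 0.4403 J/(g·K)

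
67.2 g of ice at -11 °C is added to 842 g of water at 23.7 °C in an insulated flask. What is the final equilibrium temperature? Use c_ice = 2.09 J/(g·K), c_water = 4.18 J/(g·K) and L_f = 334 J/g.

Net heat exchanged in the isolated system is zero:
warm ice to 0 °C: 67.2×2.09×(0 − (-11)) = 1544.9; latent heat to melt: 67.2×334 = 22445; meltwater 0→T: 67.2×4.18×T = 280.9 T; water: 3519.6(T − 23.7)
3800.5 T = 83414 − 23990 = 59424
T ≈ 15.64 °C. Since T > 0 °C, the all-ice-melts assumption holds.

T_f ≈ 15.6 °C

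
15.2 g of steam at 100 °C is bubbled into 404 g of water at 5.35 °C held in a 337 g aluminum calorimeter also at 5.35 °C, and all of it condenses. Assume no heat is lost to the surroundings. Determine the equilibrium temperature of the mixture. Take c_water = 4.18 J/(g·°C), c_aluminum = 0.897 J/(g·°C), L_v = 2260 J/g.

T_f ≈ 25.0 °C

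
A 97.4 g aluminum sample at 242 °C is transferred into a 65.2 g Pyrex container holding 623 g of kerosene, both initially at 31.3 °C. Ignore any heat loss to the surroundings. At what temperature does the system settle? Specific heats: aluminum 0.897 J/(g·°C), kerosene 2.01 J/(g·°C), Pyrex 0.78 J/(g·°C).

With ΣQ=0 the equilibrium temperature is the m·c-weighted mean:
T_f = (87.37·242 + 1252.2·31.3 + 50.86·31.3) / (87.37 + 1252.2 + 50.86)
    = 61930 / 1390.5 ≈ 44.54 °C

T_f ≈ 44.5 °C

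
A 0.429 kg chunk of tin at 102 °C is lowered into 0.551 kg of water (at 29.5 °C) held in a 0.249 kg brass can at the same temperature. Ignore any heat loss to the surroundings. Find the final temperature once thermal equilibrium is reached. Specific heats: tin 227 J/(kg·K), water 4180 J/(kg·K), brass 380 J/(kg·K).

Setting the total heat transfer to zero:
0.429×227×(T − 102) + 0.551×4180×(T − 29.5) + 0.249×380×(T − 29.5) = 0
2495.2 T = 80668
T = 80668/2495.2 ≈ 32.33 °C

T_f ≈ 32.3 °C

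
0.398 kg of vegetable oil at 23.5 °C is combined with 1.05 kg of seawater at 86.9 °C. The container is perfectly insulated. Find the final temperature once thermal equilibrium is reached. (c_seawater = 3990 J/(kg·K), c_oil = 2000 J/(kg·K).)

Heat gained plus heat lost sum to zero:
1.05×3990×(T − 86.9) + 0.398×2000×(T − 23.5) = 0
4189.5(T − 86.9) + 796(T − 23.5) = 0
(4189.5 + 796) T = 4189.5×86.9 + 796×23.5
T ≈ 76.78 °C

T_f ≈ 76.8 °C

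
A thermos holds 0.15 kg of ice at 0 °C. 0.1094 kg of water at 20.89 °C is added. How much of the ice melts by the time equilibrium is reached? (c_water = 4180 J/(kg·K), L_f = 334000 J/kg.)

Cooling the water to 0 °C releases 0.1094×4180×20.89 = 9552.8 J.
To melt every bit of ice: 0.15×334000 = 50100 J.
9552.8 J < 50100 J, so only part of the ice melts and the system sits at 0 °C.
Mass melted = 9552.8/334000 ≈ 0.0286 kg.

m_melted ≈ 0.0286 kg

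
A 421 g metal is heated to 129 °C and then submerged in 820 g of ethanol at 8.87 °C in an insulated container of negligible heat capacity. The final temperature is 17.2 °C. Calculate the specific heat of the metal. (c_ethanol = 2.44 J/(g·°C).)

c ≈ 0.354 J/(g·°C)

m_s c (T_s − T_f) = m_ethanol c_ethanol (T_f − T_0):
421·c·(129 − 17.2) = 820·2.44·(17.2 − 8.87)
47068 c = 16667  ⇒  c ≈ 0.3541 J/(g·°C)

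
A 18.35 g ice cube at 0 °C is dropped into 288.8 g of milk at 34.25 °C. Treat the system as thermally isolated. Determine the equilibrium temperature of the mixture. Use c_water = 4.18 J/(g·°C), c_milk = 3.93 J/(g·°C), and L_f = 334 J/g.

Let T be the final temperature. ΣQ_i = 0:
fusion: m_ice L_f = 18.35·334 = 6128.9; meltwater 0→T: 18.35·4.18·T = 76.7 T; milk: 1135(T − 34.25)
1211.7 T = 38873 − 6128.9 = 32744
T ≈ 27.02 °C — above 0 °C, consistent with complete melting.

T_f ≈ 27.0 °C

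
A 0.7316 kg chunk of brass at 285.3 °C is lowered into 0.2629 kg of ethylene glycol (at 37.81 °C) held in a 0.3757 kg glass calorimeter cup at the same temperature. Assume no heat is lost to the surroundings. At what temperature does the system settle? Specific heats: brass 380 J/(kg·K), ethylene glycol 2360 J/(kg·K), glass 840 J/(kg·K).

T_f ≈ 94.5 °C

Conservation of energy gives ΣQ = 0:
0.7316×380×(T − 285.3) + 0.2629×2360×(T − 37.81) + 0.3757×840×(T − 37.81) = 0
278.01(T − 285.3) + 620.44(T − 37.81) + 315.59(T − 37.81) = 0
1214 T = 114707
T = 114707/1214 ≈ 94.48 °C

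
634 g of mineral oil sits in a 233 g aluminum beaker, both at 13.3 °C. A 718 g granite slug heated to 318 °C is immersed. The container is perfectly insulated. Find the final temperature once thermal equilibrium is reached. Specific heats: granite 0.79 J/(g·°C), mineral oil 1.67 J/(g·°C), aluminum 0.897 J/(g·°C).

T_f is the heat-capacity-weighted average of the initial temperatures:
T_f = (567.22×318 + 1058.8×13.3 + 209×13.3) / (567.22 + 1058.8 + 209)
    = 197237 / 1835 ≈ 107.49 °C

T_f ≈ 107.5 °C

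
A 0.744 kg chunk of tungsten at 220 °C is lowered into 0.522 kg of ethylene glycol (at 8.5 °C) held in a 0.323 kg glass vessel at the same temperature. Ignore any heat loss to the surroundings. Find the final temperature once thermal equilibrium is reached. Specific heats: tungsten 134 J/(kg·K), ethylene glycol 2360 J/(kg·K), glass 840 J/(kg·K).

T_f ≈ 21.7 °C

Taking heat into each body as positive, Σ m c ΔT = 0:
0.744×134×(T − 220) + 0.522×2360×(T − 8.5) + 0.323×840×(T − 8.5) = 0
1602.9 T = 34711
T ≈ 21.65 °C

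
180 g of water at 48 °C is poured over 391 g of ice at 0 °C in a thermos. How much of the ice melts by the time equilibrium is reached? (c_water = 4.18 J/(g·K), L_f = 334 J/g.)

m_melted ≈ 108 g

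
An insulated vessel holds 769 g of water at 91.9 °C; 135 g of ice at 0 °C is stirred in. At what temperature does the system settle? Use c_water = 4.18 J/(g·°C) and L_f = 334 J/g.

Net heat exchanged in the isolated system is zero:
melt ice: 135·334 = 45090
  meltwater 0→T: 135·4.18·T = 564.3 T
  water cools: 769·4.18·(T − 91.9) = 3214.4(T − 91.9)
3778.7 T = 295405 − 45090 = 250315
T ≈ 66.24 °C (positive, so assuming full melt was valid).

T_f ≈ 66.2 °C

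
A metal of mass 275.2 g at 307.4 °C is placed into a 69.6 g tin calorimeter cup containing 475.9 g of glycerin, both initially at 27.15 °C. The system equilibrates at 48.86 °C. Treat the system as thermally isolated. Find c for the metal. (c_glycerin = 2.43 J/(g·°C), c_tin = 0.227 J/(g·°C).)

Conservation of energy gives ΣQ = 0:
275.2·c·(48.86 − 307.4) + 475.9·2.43·(48.86 − 27.15) + 69.6·0.227·(48.86 − 27.15) = 0
-71150 c = -25449
c = -25449/-71150 ≈ 0.3577 J/(g·°C)

c ≈ 0.358 J/(g·°C)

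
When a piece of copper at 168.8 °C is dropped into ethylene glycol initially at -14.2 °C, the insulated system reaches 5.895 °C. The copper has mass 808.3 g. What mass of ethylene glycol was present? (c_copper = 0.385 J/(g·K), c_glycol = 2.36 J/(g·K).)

Conservation of energy gives ΣQ = 0:
808.3×0.385×(5.895 − 168.8) + m×2.36×(5.895 − (-14.2)) = 0
47.42 m = 50695
m = 50695/47.42 ≈ 1069 g

m ≈ 1070 g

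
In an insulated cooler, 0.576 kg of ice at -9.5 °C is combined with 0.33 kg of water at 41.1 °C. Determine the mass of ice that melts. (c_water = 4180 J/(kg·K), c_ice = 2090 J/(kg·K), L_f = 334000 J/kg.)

Cooling the water to 0 °C releases 0.33×4180×41.1 = 56693 J.
Warming the ice to 0 °C takes 0.576×2090×9.5 = 11436 J, leaving 45257 J for melting.
Fully melting the ice requires m_ice L_f = 0.576×334000 = 192384 J.
45257 J < 192384 J, so only part of the ice melts and the system sits at 0 °C.
m_melt = 45257 / L_f = 0.1355 kg.

m_melted ≈ 0.135 kg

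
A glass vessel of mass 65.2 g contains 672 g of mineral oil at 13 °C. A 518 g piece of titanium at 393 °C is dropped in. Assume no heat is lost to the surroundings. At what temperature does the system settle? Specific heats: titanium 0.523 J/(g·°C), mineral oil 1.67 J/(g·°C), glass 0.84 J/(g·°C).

T_f ≈ 84.1 °C

T_f is the heat-capacity-weighted average of the initial temperatures:
T_f = (270.91·393 + 1122.2·13 + 54.77·13) / (270.91 + 1122.2 + 54.77)
    = 121770 / 1447.9 ≈ 84.10 °C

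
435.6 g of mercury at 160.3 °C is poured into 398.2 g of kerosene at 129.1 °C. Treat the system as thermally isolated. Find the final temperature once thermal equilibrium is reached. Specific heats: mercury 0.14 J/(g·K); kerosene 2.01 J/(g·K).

T_f ≈ 131.3 °C

Setting the total heat transfer to zero:
435.6*0.14*(T − 160.3) + 398.2*2.01*(T − 129.1) = 0
60.98(T − 160.3) + 800.38(T − 129.1) = 0
861.37 T = 113105
T = 113105/861.37 ≈ 131.31 °C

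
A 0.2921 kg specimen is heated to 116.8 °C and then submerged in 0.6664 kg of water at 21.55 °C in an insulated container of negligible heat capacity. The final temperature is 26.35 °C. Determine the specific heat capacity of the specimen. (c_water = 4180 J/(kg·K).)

c ≈ 506 J/(kg·K)

Net heat exchanged in the isolated system is zero:
0.2921×c×(26.35 − 116.8) + 0.6664×4180×(26.35 − 21.55) = 0
-26.42 c = -13371
c = -13371/-26.42 ≈ 506.1 J/(kg·K)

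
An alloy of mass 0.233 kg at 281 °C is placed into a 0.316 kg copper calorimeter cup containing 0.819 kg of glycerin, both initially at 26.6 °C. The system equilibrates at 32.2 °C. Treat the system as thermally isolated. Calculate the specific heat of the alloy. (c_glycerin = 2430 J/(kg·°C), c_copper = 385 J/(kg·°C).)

c ≈ 204 J/(kg·°C)

Heat gained plus heat lost sum to zero:
0.233×c×(32.2 − 281) + 0.819×2430×(32.2 − 26.6) + 0.316×385×(32.2 − 26.6) = 0
-57.97 c = -11826
c = -11826/-57.97 ≈ 204 J/(kg·°C)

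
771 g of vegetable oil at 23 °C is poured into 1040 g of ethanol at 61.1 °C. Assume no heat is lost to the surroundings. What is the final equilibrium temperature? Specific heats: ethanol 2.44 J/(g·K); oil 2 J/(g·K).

T_f ≈ 46.7 °C

Taking heat into each body as positive, Σ m c ΔT = 0:
1040·2.44·(T − 61.1) + 771·2·(T − 23) = 0
(2537.6 + 1542) T = 2537.6·61.1 + 1542·23
T = 190513/4079.6 ≈ 46.70 °C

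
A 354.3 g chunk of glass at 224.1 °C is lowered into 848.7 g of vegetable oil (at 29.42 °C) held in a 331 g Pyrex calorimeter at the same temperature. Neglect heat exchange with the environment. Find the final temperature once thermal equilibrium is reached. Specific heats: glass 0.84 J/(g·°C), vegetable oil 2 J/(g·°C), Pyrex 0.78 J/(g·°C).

T_f ≈ 55.1 °C

Setting the total heat transfer to zero:
354.3·0.84·(T − 224.1) + 848.7·2·(T − 29.42) + 331·0.78·(T − 29.42) = 0
2253.2 T = 124228
T = 124228 / 2253.2 = 55.1 °C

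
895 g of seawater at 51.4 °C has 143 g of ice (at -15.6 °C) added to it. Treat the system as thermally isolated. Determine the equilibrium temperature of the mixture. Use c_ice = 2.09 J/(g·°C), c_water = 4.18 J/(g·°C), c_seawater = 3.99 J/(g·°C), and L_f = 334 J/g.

T_f ≈ 31.5 °C

Conservation of energy gives ΣQ = 0:
ice -15.6→0 °C: 143×2.09×15.6 = 4662.4; melt ice: 143×334 = 47762; warm the meltwater: 597.74 T; seawater: 3571.1(T − 51.4)
4168.8 T = 183552 − 52424 = 131128
T ≈ 31.45 °C. Since T > 0 °C, the all-ice-melts assumption holds.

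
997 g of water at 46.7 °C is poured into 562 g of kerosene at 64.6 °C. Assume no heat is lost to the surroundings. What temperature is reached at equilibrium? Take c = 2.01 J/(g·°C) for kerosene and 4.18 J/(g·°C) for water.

Heat lost by the kerosene equals heat gained by the water:
562*2.01*(64.6 − T) = 997*4.18*(T − 46.7)
1129.6(64.6 − T) = 4167.5(T − 46.7)
5297.1 T = 267594  ⇒  T ≈ 50.52 °C

T_f ≈ 50.5 °C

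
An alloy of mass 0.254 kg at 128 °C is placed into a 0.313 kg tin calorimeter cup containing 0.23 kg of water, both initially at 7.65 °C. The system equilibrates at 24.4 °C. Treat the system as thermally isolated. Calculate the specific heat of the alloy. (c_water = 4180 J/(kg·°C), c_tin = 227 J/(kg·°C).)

c ≈ 657 J/(kg·°C)

Conservation of energy gives ΣQ = 0:
0.254·c·(24.4 − 128) + 0.23·4180·(24.4 − 7.65) + 0.313·227·(24.4 − 7.65) = 0
-26.31 c = -17294
c = -17294/-26.31 ≈ 657.2 J/(kg·°C)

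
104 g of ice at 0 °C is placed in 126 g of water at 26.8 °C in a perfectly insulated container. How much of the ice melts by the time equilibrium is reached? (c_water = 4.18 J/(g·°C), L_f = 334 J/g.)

Heat available from the water dropping to 0 °C: 126·4.18·26.8 = 14115 J.
To melt every bit of ice: 104·334 = 34736 J.
That's not enough to melt it all — equilibrium is at 0 °C with ice remaining.
m_melt = 14115 / L_f = 42.26 g.

m_melted ≈ 42.3 g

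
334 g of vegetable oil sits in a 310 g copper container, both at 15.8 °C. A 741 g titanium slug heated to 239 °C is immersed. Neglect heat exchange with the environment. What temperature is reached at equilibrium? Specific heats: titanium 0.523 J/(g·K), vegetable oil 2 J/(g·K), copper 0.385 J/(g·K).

T_f ≈ 89.4 °C

Net heat exchanged in the isolated system is zero:
741×0.523×(T − 239) + 334×2×(T − 15.8) + 310×0.385×(T − 15.8) = 0
387.54(T − 239) + 668(T − 15.8) + 119.35(T − 15.8) = 0
(387.54 + 668 + 119.35) T = 387.54×239 + 668×15.8 + 119.35×15.8
T = 105063/1174.9 ≈ 89.42 °C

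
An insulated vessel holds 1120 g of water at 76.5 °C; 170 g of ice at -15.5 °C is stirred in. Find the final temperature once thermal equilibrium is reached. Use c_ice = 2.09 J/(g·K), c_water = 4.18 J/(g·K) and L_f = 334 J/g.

T_f ≈ 54.9 °C

Sum of m c ΔT and latent-heat terms is zero:
ice -15.5→0 °C: 170×2.09×15.5 = 5507.1
  melt ice: 170×334 = 56780
  warm the meltwater: 710.6 T
  water: 4681.6(T − 76.5)
5392.2 T = 358142 − 62287 = 295855
T ≈ 54.87 °C. Since T > 0 °C, the all-ice-melts assumption holds.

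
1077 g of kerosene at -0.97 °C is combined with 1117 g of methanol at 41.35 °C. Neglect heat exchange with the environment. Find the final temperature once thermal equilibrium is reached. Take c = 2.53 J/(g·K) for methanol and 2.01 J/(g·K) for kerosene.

T_f ≈ 23.0 °C

T_f is the heat-capacity-weighted average of the initial temperatures:
T_f = (2826*41.35 + 2164.8*(-0.97)) / (2826 + 2164.8)
    = 114756 / 4990.8 ≈ 22.99 °C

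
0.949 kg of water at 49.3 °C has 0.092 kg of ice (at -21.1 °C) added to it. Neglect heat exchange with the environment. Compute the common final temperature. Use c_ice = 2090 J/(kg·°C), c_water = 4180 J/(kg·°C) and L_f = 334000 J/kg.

Let T be the final temperature. ΣQ_i = 0:
ice -21.1→0 °C: 0.092×2090×21.1 = 4057.1
  fusion: m_ice L_f = 0.092×334000 = 30728
  warm the meltwater: 384.56 T
  water cools: 0.949×4180×(T − 49.3) = 3966.8(T − 49.3)
4351.4 T = 195564 − 34785 = 160779
T ≈ 36.95 °C — above 0 °C, consistent with complete melting.

T_f ≈ 36.9 °C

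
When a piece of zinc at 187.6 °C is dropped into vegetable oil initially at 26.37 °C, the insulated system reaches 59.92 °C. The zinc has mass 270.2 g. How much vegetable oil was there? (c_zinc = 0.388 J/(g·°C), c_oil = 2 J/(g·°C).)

m ≈ 199 g

|Q_zinc| = |Q_oil|:
270.2×0.388×(187.6 − 59.92) = m×2×(59.92 − 26.37)
67.1 m = 13386  ⇒  m ≈ 199.5 g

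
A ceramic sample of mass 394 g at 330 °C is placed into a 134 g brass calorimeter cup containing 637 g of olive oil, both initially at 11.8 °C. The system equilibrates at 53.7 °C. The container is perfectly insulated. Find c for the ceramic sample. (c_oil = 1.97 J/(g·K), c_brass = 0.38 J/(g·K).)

c ≈ 0.503 J/(g·K)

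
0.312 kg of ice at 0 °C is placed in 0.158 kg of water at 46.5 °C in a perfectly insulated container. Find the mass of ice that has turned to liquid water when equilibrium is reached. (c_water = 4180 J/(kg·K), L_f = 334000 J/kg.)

Water can give up m c ΔT = 0.158×4180×46.5 = 30710 J before reaching 0 °C.
Fully melting the ice requires m_ice L_f = 0.312×334000 = 104208 J.
30710 J < 104208 J, so only part of the ice melts and the system sits at 0 °C.
Mass melted = 30710/334000 ≈ 0.09195 kg.

m_melted ≈ 0.0919 kg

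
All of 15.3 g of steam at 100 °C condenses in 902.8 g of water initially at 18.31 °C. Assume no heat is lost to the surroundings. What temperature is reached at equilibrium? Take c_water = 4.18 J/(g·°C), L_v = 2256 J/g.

Taking heat into each body as positive, Σ m c ΔT = 0:
condense steam: −15.3×2256 = −34517; condensed water 100 °C→T: 63.95(T − 100); original water: 3773.7(T − 18.31)
3837.7 T = 34517 + 6395.4 + 69097 = 110009
T ≈ 28.67 °C — below 100 °C, confirming all the steam condensed.

T_f ≈ 28.7 °C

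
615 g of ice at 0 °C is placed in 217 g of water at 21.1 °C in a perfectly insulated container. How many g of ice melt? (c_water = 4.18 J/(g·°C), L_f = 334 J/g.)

Water can give up m c ΔT = 217·4.18·21.1 = 19139 J before reaching 0 °C.
Fully melting the ice requires m_ice L_f = 615·334 = 205410 J.
That's not enough to melt it all — equilibrium is at 0 °C with ice remaining.
m_melted·334 = 19139  ⇒  m_melted ≈ 57.3 g.

m_melted ≈ 57.3 g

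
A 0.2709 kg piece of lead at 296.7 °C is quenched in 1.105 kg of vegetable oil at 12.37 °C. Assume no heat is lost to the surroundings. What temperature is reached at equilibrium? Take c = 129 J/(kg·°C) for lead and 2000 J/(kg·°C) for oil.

T_f ≈ 16.8 °C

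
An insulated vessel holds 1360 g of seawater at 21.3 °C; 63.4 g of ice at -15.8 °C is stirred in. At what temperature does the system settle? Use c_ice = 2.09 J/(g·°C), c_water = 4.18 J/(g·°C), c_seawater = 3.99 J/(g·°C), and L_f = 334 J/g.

T_f ≈ 16.2 °C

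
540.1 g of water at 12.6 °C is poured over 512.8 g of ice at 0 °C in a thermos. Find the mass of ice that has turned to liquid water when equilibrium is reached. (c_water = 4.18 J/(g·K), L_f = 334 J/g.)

Heat available from the water dropping to 0 °C: 540.1·4.18·12.6 = 28446 J.
Melting all 512.8 g of ice would need 512.8·334 = 171275 J.
Since 28446 < 171275 J, not all the ice melts; equilibrium is at 0 °C.
m_melt = 28446 / L_f = 85.17 g.

m_melted ≈ 85.2 g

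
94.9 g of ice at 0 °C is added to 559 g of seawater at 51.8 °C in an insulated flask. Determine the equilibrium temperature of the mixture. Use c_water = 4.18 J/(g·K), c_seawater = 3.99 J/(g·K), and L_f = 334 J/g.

Conservation of energy gives ΣQ = 0:
fusion: m_ice L_f = 94.9×334 = 31697; warm the meltwater: 396.68 T; seawater: 2230.4(T − 51.8)
2627.1 T = 115535 − 31697 = 83839
T ≈ 31.91 °C. Since T > 0 °C, the all-ice-melts assumption holds.

T_f ≈ 31.9 °C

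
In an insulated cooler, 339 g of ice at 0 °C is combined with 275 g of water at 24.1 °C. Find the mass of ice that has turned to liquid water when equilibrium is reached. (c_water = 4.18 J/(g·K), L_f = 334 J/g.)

m_melted ≈ 82.9 g

Heat available from the water dropping to 0 °C: 275×4.18×24.1 = 27703 J.
Fully melting the ice requires m_ice L_f = 339×334 = 113226 J.
That's not enough to melt it all — equilibrium is at 0 °C with ice remaining.
Mass melted = 27703/334 ≈ 82.94 g.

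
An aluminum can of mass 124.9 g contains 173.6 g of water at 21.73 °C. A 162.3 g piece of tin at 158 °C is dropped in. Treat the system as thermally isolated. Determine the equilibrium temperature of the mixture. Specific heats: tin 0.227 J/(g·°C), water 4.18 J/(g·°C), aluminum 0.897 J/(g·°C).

T_f ≈ 27.5 °C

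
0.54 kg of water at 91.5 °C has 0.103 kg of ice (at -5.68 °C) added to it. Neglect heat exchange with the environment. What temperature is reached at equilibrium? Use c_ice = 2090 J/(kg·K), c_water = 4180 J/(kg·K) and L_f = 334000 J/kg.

T_f ≈ 63.6 °C

Energy conservation, ΣQ = 0:
ice -5.68→0 °C: 0.103×2090×5.68 = 1222.7; melt ice: 0.103×334000 = 34402; warm the meltwater: 430.54 T; water: 2257.2(T − 91.5)
2687.7 T = 206534 − 35625 = 170909
T ≈ 63.59 °C (positive, so assuming full melt was valid).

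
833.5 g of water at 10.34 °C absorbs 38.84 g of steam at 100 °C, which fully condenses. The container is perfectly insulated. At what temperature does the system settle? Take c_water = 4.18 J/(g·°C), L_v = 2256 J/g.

T_f ≈ 38.4 °C

Sum of m c ΔT and latent-heat terms is zero:
steam→water at 100 °C releases m L_v = 38.84×2256 = 87623; condensed water 100 °C→T: 162.35(T − 100); original water: 3484(T − 10.34)
3646.4 T = 87623 + 16235 + 36025 = 139883
T ≈ 38.36 °C — below 100 °C, confirming all the steam condensed.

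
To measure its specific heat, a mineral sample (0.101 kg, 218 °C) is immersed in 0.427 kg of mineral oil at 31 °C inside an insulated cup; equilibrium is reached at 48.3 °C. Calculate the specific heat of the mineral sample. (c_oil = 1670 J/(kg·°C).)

c ≈ 720 J/(kg·°C)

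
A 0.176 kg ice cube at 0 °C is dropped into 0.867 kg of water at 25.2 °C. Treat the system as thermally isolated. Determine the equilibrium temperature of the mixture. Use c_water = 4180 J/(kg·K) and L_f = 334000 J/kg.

Sum of m c ΔT and latent-heat terms is zero:
latent heat to melt: 0.176·334000 = 58784; warm the meltwater: 735.68 T; water: 3624.1(T − 25.2)
4359.7 T = 91326 − 58784 = 32542
T ≈ 7.46 °C — above 0 °C, consistent with complete melting.

T_f ≈ 7.5 °C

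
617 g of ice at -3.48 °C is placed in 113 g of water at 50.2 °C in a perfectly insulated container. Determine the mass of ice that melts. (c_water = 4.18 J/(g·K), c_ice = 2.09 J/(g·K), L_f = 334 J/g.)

m_melted ≈ 57.6 g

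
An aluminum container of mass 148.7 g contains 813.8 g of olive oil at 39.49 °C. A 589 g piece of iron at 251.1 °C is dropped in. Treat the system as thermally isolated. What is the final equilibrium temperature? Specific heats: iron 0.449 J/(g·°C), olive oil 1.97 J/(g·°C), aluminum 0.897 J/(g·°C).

T_f ≈ 67.5 °C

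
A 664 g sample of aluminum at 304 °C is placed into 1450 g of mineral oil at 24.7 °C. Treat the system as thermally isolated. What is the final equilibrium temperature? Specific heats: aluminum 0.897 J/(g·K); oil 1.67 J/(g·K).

Conservation of energy gives ΣQ = 0:
664·0.897·(T − 304) + 1450·1.67·(T − 24.7) = 0
595.61(T − 304) + 2421.5(T − 24.7) = 0
3017.1 T = 240876
T = 240876/3017.1 ≈ 79.84 °C

T_f ≈ 79.8 °C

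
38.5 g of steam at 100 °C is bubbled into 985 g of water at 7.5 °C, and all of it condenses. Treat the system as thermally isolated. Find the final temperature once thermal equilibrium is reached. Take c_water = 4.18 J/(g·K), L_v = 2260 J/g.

T_f ≈ 31.3 °C

Let T be the final temperature. ΣQ_i = 0:
latent heat released on condensation: 38.5×2260 = 87010; condensed water 100 °C→T: 160.93(T − 100); original water: 4117.3(T − 7.5)
4278.2 T = 87010 + 16093 + 30880 = 133983
T ≈ 31.32 °C — below 100 °C, confirming all the steam condensed.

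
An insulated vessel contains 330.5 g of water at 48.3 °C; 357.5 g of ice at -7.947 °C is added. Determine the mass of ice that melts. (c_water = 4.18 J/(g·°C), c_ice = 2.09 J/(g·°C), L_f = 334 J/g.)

Water can give up m c ΔT = 330.5·4.18·48.3 = 66726 J before reaching 0 °C.
Warming the ice to 0 °C takes 357.5·2.09·7.947 = 5937.8 J, leaving 60788 J for melting.
Melting all 357.5 g of ice would need 357.5·334 = 119405 J.
That's not enough to melt it all — equilibrium is at 0 °C with ice remaining.
m_melt = 60788 / L_f = 182 g.

m_melted ≈ 182 g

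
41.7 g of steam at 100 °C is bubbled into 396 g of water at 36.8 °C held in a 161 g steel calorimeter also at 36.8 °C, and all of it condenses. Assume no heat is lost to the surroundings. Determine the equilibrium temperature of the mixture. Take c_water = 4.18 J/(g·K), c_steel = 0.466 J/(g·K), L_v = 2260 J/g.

T_f ≈ 92.1 °C

Setting the total heat transfer to zero:
latent heat released on condensation: 41.7·2260 = 94242
  condensed water 100 °C→T: 174.31(T − 100)
  water warms: 396·4.18·(T − 36.8) = 1655.3(T − 36.8)
  cup: 75.03(T − 36.8)
1904.6 T = 94242 + 17431 + 63675 = 175348
T ≈ 92.06 °C — below 100 °C, confirming all the steam condensed.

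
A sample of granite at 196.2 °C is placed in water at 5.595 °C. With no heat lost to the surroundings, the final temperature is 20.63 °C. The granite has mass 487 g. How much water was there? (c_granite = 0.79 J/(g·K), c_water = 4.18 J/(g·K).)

Taking heat into each body as positive, Σ m c ΔT = 0:
487×0.79×(20.63 − 196.2) + m×4.18×(20.63 − 5.595) = 0
62.85 m = 67547
m = 67547/62.85 ≈ 1075 g

m ≈ 1070 g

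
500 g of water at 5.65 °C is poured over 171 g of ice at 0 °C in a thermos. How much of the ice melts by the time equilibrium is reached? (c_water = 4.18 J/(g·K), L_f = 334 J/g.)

m_melted ≈ 35.4 g

Cooling the water to 0 °C releases 500·4.18·5.65 = 11808 J.
To melt every bit of ice: 171·334 = 57114 J.
That's not enough to melt it all — equilibrium is at 0 °C with ice remaining.
Mass melted = 11808/334 ≈ 35.35 g.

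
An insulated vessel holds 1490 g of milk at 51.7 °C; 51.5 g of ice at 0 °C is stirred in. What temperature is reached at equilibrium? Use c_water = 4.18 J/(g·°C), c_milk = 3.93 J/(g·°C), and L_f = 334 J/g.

T_f ≈ 47.0 °C

Sum of m c ΔT and latent-heat terms is zero:
latent heat to melt: 51.5·334 = 17201
  meltwater 0→T: 51.5·4.18·T = 215.27 T
  milk cools: 1490·3.93·(T − 51.7) = 5855.7(T − 51.7)
6071 T = 302740 − 17201 = 285539
T ≈ 47.03 °C. Since T > 0 °C, the all-ice-melts assumption holds.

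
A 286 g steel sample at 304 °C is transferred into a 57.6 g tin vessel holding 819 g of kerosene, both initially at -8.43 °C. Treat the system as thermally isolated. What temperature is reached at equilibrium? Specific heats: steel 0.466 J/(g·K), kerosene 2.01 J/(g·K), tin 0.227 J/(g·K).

T_f ≈ 14.8 °C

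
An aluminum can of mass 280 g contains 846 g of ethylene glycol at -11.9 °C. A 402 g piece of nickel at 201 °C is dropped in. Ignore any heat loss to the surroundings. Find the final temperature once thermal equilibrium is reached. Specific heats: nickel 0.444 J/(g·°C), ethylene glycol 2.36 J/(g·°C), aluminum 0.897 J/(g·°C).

Let T be the final temperature. ΣQ_i = 0:
402×0.444×(T − 201) + 846×2.36×(T − (-11.9)) + 280×0.897×(T − (-11.9)) = 0
(178.49 + 1996.6 + 251.16) T = 178.49×201 + 1996.6×(-11.9) + 251.16×(-11.9)
T = 9128.2 / 2426.2 = 3.76 °C

T_f ≈ 3.8 °C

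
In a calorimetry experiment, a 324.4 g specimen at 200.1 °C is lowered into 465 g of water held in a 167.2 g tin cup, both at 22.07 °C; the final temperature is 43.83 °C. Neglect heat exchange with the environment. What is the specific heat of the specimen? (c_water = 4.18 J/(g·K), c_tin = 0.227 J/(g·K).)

c ≈ 0.851 J/(g·K)

Heat gained plus heat lost sum to zero:
324.4·c·(43.83 − 200.1) + 465·4.18·(43.83 − 22.07) + 167.2·0.227·(43.83 − 22.07) = 0
-50694 c = -43121
c = -43121/-50694 ≈ 0.8506 J/(g·K)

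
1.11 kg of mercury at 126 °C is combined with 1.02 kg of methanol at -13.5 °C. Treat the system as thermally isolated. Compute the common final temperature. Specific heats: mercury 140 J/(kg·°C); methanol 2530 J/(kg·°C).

T_f ≈ -5.6 °C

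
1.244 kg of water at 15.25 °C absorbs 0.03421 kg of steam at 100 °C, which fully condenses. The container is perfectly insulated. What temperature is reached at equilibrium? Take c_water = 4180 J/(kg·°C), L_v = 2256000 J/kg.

T_f ≈ 32.0 °C

Sum of m c ΔT and latent-heat terms is zero:
latent heat released on condensation: 0.03421×2256000 = 77178
  condensate cools 100→T: 0.03421×4180×(T − 100) = 143(T − 100)
  original water: 5199.9(T − 15.25)
5342.9 T = 77178 + 14300 + 79299 = 170776
T ≈ 31.96 °C, under the boiling point, so the assumption holds.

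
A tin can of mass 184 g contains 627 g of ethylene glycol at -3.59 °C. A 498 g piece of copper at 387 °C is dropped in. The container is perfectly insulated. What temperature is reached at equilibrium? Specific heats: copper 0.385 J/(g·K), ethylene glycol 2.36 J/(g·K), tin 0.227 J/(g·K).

T_f ≈ 40.1 °C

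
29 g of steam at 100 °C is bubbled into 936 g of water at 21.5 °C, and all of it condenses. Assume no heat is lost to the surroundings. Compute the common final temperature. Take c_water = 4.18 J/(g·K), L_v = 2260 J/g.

Sum of m c ΔT and latent-heat terms is zero:
condense steam: −29×2260 = −65540; condensate cools 100→T: 29×4.18×(T − 100) = 121.22(T − 100); water warms: 936×4.18×(T − 21.5) = 3912.5(T − 21.5)
4033.7 T = 65540 + 12122 + 84118 = 161780
T ≈ 40.11 °C — below 100 °C, confirming all the steam condensed.

T_f ≈ 40.1 °C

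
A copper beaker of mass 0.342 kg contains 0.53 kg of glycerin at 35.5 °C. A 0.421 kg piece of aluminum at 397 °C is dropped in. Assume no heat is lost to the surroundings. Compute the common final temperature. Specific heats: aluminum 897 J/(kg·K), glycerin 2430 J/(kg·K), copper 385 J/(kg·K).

T_f ≈ 111.5 °C

Taking heat into each body as positive, Σ m c ΔT = 0:
0.421·897·(T − 397) + 0.53·2430·(T − 35.5) + 0.342·385·(T − 35.5) = 0
377.64(T − 397) + 1287.9(T − 35.5) + 131.67(T − 35.5) = 0
1797.2 T = 200317
T ≈ 111.46 °C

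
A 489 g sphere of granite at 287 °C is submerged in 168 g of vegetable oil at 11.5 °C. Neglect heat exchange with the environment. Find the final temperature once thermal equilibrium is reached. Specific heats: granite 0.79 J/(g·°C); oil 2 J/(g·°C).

T_f ≈ 158.8 °C

T_f is the heat-capacity-weighted average of the initial temperatures:
T_f = (386.31*287 + 336*11.5) / (386.31 + 336)
    = 114735 / 722.31 ≈ 158.84 °C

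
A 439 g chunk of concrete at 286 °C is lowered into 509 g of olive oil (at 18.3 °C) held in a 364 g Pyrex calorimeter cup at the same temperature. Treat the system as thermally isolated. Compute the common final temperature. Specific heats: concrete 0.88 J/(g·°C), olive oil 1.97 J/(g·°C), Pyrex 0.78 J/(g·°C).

T_f ≈ 80.1 °C

Setting the total heat transfer to zero:
439·0.88·(T − 286) + 509·1.97·(T − 18.3) + 364·0.78·(T − 18.3) = 0
386.32(T − 286) + 1002.7(T − 18.3) + 283.92(T − 18.3) = 0
(386.32 + 1002.7 + 283.92) T = 386.32·286 + 1002.7·18.3 + 283.92·18.3
T = 134033 / 1673 = 80.1 °C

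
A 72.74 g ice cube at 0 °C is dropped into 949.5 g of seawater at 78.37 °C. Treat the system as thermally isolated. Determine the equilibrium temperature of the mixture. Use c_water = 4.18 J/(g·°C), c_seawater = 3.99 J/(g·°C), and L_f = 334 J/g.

Sum of m c ΔT and latent-heat terms is zero:
fusion: m_ice L_f = 72.74×334 = 24295
  warm the meltwater: 304.05 T
  seawater cools: 949.5×3.99×(T − 78.37) = 3788.5(T − 78.37)
4092.6 T = 296905 − 24295 = 272610
T ≈ 66.61 °C (positive, so assuming full melt was valid).

T_f ≈ 66.6 °C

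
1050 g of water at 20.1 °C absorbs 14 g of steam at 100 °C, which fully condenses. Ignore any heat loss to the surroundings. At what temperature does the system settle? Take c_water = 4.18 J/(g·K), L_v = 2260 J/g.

T_f ≈ 28.3 °C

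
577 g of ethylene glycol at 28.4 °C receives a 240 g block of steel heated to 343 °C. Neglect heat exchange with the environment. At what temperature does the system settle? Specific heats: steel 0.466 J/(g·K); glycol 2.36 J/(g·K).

T_f is the heat-capacity-weighted average of the initial temperatures:
T_f = (111.84*343 + 1361.7*28.4) / (111.84 + 1361.7)
    = 77034 / 1473.6 ≈ 52.28 °C

T_f ≈ 52.3 °C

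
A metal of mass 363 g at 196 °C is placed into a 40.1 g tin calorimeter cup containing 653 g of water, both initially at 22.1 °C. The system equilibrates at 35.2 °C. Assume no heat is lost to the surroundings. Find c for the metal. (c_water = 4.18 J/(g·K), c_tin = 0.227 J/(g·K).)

Energy conservation, ΣQ = 0:
363·c·(35.2 − 196) + 653·4.18·(35.2 − 22.1) + 40.1·0.227·(35.2 − 22.1) = 0
-58370 c = -35876
c = -35876/-58370 ≈ 0.6146 J/(g·K)

c ≈ 0.615 J/(g·K)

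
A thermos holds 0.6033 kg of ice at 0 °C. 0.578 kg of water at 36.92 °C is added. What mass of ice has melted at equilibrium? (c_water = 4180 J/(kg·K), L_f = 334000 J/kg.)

Water can give up m c ΔT = 0.578·4180·36.92 = 89200 J before reaching 0 °C.
Fully melting the ice requires m_ice L_f = 0.6033·334000 = 201502 J.
89200 J < 201502 J, so only part of the ice melts and the system sits at 0 °C.
Mass melted = 89200/334000 ≈ 0.2671 kg.

m_melted ≈ 0.267 kg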